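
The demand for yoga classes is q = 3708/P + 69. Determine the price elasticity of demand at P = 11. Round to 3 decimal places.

At P = 11, q = 406.0909.
dq/dP = −3708/P² = −30.6446.
Point elasticity E = (dq/dP)·(P/q) = -30.6446 × 11/406.0909 ≈ -0.830.
|E| < 1, so demand is inelastic at this price.

-0.830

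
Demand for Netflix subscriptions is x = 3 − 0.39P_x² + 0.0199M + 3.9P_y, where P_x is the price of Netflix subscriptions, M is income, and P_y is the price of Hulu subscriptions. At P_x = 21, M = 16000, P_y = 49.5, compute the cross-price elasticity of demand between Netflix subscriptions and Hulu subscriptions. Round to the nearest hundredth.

First evaluate x: 3 − 0.39(21)² + 0.0199(16000) + 3.9(49.5) = 3 − 171.99 + 318.4 + 193.05 = 342.46.
∂x/∂P_y = +3.9, so E_xy = 3.9·(49.5/342.46) ≈ 0.56.
E_xy > 0: the goods are substitutes.

0.56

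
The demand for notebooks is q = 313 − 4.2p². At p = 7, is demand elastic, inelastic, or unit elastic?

elastic

At p = 7, q = 107.2.
dq/dp = −2·4.2·p = −58.8.
Point elasticity E = (dq/dp)·(p/q) = -58.8 × 7/107.2 ≈ -3.840.
|E| ≈ 3.840 > 1, so demand is elastic.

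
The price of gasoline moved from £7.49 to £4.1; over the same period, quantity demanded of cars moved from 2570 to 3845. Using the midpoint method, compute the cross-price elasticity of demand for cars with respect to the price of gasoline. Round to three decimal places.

-0.680

%ΔQ_x = (3845 − 2570)/[(2570+3845)/2] = 1275/3207.5 ≈ 0.3975.
%ΔP_y = (4.1 − 7.49)/[(7.49+4.1)/2] ≈ -0.5850.
E_xy = 0.3975/-0.5850 ≈ -0.680.
E_xy < 0, so cars and gasoline are complements.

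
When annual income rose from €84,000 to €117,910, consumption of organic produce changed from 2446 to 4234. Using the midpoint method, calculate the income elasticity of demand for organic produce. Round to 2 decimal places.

%ΔQ = (4234 − 2446)/[(2446+4234)/2] = 1788/3340 ≈ 0.5353.
%ΔI = (117,910 − 84,000)/[(84,000+117,910)/2] = 33910/100955 ≈ 0.3359.
E_I = %ΔQ/%ΔI ≈ 1.59.
E_I > 1: normal good (luxury).

1.59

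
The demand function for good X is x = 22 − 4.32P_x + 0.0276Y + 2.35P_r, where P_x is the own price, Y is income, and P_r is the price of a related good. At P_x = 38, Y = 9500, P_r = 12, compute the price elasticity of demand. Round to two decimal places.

Evaluating quantity at (P_x, Y, P_r) gives x = 22 − 4.32(38) + 0.0276(9500) + 2.35(12) = 22 − 164.16 + 262.2 + 28.2 = 148.24.
∂x/∂P_x = −4.32, so E_p = (−4.32)·(38/148.24) ≈ -1.11.
|E_p| > 1: demand is elastic.

-1.11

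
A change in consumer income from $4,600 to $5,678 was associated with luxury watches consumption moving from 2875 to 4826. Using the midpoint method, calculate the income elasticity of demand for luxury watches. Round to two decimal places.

2.42

%ΔQ = (4826 − 2875)/[(2875+4826)/2] = 1951/3850.5 ≈ 0.5067.
%ΔI = (5,678 − 4,600)/[(4,600+5,678)/2] = 1078/5139 ≈ 0.2098.
E_I = %ΔQ/%ΔI ≈ 2.42.
E_I > 1: normal good (luxury).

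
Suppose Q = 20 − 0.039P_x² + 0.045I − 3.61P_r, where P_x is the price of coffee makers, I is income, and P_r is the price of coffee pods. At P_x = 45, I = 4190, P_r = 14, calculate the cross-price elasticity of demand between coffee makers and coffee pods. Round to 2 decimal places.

-0.64

At the given point, Q = 20 − 0.039(45)² + 0.045(4190) − 3.61(14) = 20 − 78.975 + 188.55 − 50.54 = 79.035.
∂Q/∂P_r = −3.61, so E_xy = -3.61·(14/79.035) ≈ -0.64.
E_xy < 0: the goods are complements.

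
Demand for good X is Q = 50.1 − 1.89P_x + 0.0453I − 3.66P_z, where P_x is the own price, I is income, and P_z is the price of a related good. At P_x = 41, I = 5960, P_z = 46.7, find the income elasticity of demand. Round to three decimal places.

3.767

At the given point, Q = 50.1 − 1.89(41) + 0.0453(5960) − 3.66(46.7) = 50.1 − 77.49 + 269.988 − 170.922 = 71.676.
∂Q/∂I = +0.0453, so E_I = 0.0453·(5960/71.676) ≈ 3.767.
E_I > 1: normal good (luxury).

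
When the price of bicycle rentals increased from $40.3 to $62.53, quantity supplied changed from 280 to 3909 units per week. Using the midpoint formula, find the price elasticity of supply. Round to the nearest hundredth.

4.01

%Δq = (3909 − 280)/[(280 + 3909)/2] = 3629/2094.5 ≈ 1.7326.
%ΔP = (62.53 − 40.3)/[(40.3 + 62.53)/2] = 22.23/51.415 ≈ 0.4324.
Arc elasticity E = %Δq/%ΔP ≈ 1.7326/0.4324 ≈ 4.01.
|E| > 1: supply is elastic over this range.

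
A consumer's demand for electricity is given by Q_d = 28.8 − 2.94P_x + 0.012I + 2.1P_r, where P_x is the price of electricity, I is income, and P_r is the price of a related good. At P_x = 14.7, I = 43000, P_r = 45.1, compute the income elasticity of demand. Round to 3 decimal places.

0.865

Evaluating quantity at (P_x, I, P_r) gives Q_d = 28.8 − 2.94(14.7) + 0.012(43000) + 2.1(45.1) = 28.8 − 43.218 + 516 + 94.71 = 596.292.
∂Q_d/∂I = +0.012, so E_I = 0.012·(43000/596.292) ≈ 0.865.
E_I ∈ (0,1): normal good (necessity).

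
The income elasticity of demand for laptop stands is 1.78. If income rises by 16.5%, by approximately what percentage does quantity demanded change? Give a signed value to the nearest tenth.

%ΔQ ≈ E × %ΔI = (1.78) × (16.5%) ≈ 29.4%.

29.4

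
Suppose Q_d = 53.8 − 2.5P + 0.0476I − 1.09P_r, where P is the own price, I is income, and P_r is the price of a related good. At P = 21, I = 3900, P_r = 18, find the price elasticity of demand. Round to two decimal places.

-0.31

Substituting, Q_d = 53.8 − 2.5(21) + 0.0476(3900) − 1.09(18) = 53.8 − 52.5 + 185.64 − 19.62 = 167.32.
∂Q_d/∂P = −2.5, so E_p = (−2.5)·(21/167.32) ≈ -0.31.
|E_p| < 1: demand is inelastic.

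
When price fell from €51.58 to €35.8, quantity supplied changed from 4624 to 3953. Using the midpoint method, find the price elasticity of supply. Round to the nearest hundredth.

%Δq = (3953 − 4624)/[(4624 + 3953)/2] = -671/4288.5 ≈ -0.1565.
%Δp = (35.8 − 51.58)/[(51.58 + 35.8)/2] = -15.78/43.69 ≈ -0.3612.
Arc elasticity E = %Δq/%Δp ≈ -0.1565/-0.3612 ≈ 0.43.
|E| < 1: supply is inelastic over this range.

0.43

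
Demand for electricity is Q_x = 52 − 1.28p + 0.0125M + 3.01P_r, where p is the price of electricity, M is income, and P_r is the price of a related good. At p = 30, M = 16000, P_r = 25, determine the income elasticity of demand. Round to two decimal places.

0.69

Evaluating quantity at (p, M, P_r) gives Q_x = 52 − 1.28(30) + 0.0125(16000) + 3.01(25) = 52 − 38.4 + 200 + 75.25 = 288.85.
∂Q_x/∂M = +0.0125, so E_I = 0.0125·(16000/288.85) ≈ 0.69.
E_I ∈ (0,1): normal good (necessity).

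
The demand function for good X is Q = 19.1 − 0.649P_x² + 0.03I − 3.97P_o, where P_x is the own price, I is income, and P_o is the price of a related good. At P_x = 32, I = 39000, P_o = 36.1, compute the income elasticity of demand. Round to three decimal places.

First evaluate Q: 19.1 − 0.649(32)² + 0.03(39000) − 3.97(36.1) = 19.1 − 664.576 + 1170 − 143.317 = 381.207.
∂Q/∂I = +0.03, so E_I = 0.03·(39000/381.207) ≈ 3.069.
E_I > 1: normal good (luxury).

3.069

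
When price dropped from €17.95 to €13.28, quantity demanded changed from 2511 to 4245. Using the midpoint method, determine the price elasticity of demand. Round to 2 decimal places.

%Δq = (4245 − 2511)/[(2511 + 4245)/2] = 1734/3378 ≈ 0.5133.
%Δp = (13.28 − 17.95)/[(17.95 + 13.28)/2] = -4.67/15.615 ≈ -0.2991.
Arc elasticity E = %Δq/%Δp ≈ 0.5133/-0.2991 ≈ -1.72.
|E| > 1: demand is elastic over this range.

-1.72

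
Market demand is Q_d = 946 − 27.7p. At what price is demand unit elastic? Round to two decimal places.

17.08

For linear demand Q_d = a − bp, E = −bp/(a − bp). |E| = 1 ⇒ bp = a − bp ⇒ p = a/(2b).
p = 946/(2·27.7) ≈ 17.08.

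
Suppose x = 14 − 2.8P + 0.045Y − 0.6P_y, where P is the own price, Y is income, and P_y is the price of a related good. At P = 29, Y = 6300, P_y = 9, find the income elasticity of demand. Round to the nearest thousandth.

1.344

First evaluate x: 14 − 2.8(29) + 0.045(6300) − 0.6(9) = 14 − 81.2 + 283.5 − 5.4 = 210.9.
∂x/∂Y = +0.045, so E_I = 0.045·(6300/210.9) ≈ 1.344.
E_I > 1: normal good (luxury).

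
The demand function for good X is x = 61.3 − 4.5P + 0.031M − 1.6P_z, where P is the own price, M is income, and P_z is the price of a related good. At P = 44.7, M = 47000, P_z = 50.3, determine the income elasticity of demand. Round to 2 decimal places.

x = 61.3 − 4.5(44.7) + 0.031(47000) − 1.6(50.3) = 61.3 − 201.15 + 1457 − 80.48 = 1236.67.
∂x/∂M = +0.031, so E_I = 0.031·(47000/1236.67) ≈ 1.18.
E_I > 1: normal good (luxury).

1.18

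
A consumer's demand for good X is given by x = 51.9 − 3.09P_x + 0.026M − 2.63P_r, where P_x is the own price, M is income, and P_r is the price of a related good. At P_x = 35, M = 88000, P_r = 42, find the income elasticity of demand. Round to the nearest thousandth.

1.079

At the given point, x = 51.9 − 3.09(35) + 0.026(88000) − 2.63(42) = 51.9 − 108.15 + 2288 − 110.46 = 2121.29.
∂x/∂M = +0.026, so E_I = 0.026·(88000/2121.29) ≈ 1.079.
E_I > 1: normal good (luxury).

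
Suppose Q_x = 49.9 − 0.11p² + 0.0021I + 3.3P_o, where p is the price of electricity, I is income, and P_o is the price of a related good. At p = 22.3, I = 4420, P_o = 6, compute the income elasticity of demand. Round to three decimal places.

At the given point, Q_x = 49.9 − 0.11(22.3)² + 0.0021(4420) + 3.3(6) = 49.9 − 54.7019 + 9.282 + 19.8 = 24.2801.
∂Q_x/∂I = +0.0021, so E_I = 0.0021·(4420/24.2801) ≈ 0.382.
E_I ∈ (0,1): normal good (necessity).

0.382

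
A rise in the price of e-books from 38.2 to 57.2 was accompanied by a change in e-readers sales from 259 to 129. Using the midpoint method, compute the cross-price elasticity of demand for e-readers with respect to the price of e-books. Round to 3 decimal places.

%ΔQ_x = (129 − 259)/[(259+129)/2] = -130/194 ≈ -0.6701.
%ΔP_y = (57.2 − 38.2)/[(38.2+57.2)/2] ≈ 0.3983.
E_xy = -0.6701/0.3983 ≈ -1.682.
E_xy < 0, so e-readers and e-books are complements.

-1.682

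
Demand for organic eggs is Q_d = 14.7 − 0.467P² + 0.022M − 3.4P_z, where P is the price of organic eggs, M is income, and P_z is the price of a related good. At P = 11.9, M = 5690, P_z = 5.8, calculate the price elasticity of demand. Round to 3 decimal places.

-2.448

First evaluate Q_d: 14.7 − 0.467(11.9)² + 0.022(5690) − 3.4(5.8) = 14.7 − 66.1319 + 125.18 − 19.72 = 54.0281.
∂Q_d/∂P = −2·0.467·P = -11.1146, so E_p = -11.1146·(11.9/54.0281) ≈ -2.448.
|E_p| > 1: demand is elastic.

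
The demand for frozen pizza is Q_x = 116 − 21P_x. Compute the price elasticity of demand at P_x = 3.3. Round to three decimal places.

-1.484

At P_x = 3.3, Q_x = 46.7.
dQ_x/dP_x = −21.
Point elasticity E = (dQ_x/dP_x)·(P_x/Q_x) = -21 × 3.3/46.7 ≈ -1.484.
|E| > 1, so demand is elastic at this price.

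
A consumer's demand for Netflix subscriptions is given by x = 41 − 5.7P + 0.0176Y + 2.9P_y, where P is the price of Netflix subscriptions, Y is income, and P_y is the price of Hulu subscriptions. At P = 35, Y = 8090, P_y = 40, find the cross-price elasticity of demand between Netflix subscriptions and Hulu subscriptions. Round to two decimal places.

Evaluating quantity at (P, Y, P_y) gives x = 41 − 5.7(35) + 0.0176(8090) + 2.9(40) = 41 − 199.5 + 142.384 + 116 = 99.884.
∂x/∂P_y = +2.9, so E_xy = 2.9·(40/99.884) ≈ 1.16.
E_xy > 0: the goods are substitutes.

1.16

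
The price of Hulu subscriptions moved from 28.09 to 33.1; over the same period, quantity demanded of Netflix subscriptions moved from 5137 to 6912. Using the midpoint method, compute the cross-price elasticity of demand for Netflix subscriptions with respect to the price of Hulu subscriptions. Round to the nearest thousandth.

1.799

%ΔQ_x = (6912 − 5137)/[(5137+6912)/2] = 1775/6024.5 ≈ 0.2946.
%ΔP_y = (33.1 − 28.09)/[(28.09+33.1)/2] ≈ 0.1638.
E_xy = 0.2946/0.1638 ≈ 1.799.
E_xy > 0, so Netflix subscriptions and Hulu subscriptions are substitutes.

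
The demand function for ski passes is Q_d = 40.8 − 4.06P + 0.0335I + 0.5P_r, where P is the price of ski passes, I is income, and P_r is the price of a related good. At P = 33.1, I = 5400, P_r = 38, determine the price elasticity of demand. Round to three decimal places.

Evaluating quantity at (P, I, P_r) gives Q_d = 40.8 − 4.06(33.1) + 0.0335(5400) + 0.5(38) = 40.8 − 134.386 + 180.9 + 19 = 106.314.
∂Q_d/∂P = −4.06, so E_p = (−4.06)·(33.1/106.314) ≈ -1.264.
|E_p| > 1: demand is elastic.

-1.264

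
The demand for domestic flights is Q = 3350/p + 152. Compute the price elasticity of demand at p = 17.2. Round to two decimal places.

-0.56

At p = 17.2, Q = 346.7674.
dQ/dp = −3350/p² = −11.3237.
Point elasticity E = (dQ/dp)·(p/Q) = -11.3237 × 17.2/346.7674 ≈ -0.56.
|E| < 1, so demand is inelastic at this price.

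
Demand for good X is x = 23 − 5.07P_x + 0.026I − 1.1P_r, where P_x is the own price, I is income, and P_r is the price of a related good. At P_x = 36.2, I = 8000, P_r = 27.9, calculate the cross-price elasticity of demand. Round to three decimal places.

-1.829

Substituting, x = 23 − 5.07(36.2) + 0.026(8000) − 1.1(27.9) = 23 − 183.534 + 208 − 30.69 = 16.776.
∂x/∂P_r = −1.1, so E_xy = -1.1·(27.9/16.776) ≈ -1.829.
E_xy < 0: the goods are complements.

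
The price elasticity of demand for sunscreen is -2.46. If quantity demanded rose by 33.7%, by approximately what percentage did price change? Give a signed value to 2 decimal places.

-13.70

%ΔQ ≈ E × %ΔP ⇒ %ΔP = %ΔQ / E = (33.7%)/(-2.46) ≈ -13.70%.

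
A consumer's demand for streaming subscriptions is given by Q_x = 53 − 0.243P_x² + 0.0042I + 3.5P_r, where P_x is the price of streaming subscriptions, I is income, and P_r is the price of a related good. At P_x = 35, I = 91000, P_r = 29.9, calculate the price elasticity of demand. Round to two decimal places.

-2.46

Q_x = 53 − 0.243(35)² + 0.0042(91000) + 3.5(29.9) = 53 − 297.675 + 382.2 + 104.65 = 242.175.
∂Q_x/∂P_x = −2·0.243·P_x = -17.01, so E_p = -17.01·(35/242.175) ≈ -2.46.
|E_p| > 1: demand is elastic.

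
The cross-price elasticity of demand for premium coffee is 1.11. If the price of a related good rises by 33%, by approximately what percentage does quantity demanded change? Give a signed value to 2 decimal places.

%ΔQ ≈ E × %ΔP_y = (1.11) × (33%) = 36.63%.

36.63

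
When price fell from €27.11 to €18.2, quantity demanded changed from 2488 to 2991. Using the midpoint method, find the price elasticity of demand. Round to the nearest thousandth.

-0.467

%Δq = (2991 − 2488)/[(2488 + 2991)/2] = 503/2739.5 ≈ 0.1836.
%Δp = (18.2 − 27.11)/[(27.11 + 18.2)/2] = -8.91/22.655 ≈ -0.3933.
Arc elasticity E = %Δq/%Δp ≈ 0.1836/-0.3933 ≈ -0.467.
|E| < 1: demand is inelastic over this range.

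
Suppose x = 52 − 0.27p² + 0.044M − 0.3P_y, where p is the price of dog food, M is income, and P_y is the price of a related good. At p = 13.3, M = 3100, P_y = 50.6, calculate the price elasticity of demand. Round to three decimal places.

-0.761

x = 52 − 0.27(13.3)² + 0.044(3100) − 0.3(50.6) = 52 − 47.7603 + 136.4 − 15.18 = 125.4597.
∂x/∂p = −2·0.27·p = -7.182, so E_p = -7.182·(13.3/125.4597) ≈ -0.761.
|E_p| < 1: demand is inelastic.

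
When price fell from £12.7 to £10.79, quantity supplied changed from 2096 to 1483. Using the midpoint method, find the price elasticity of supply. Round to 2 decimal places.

2.11

%ΔQ = (1483 − 2096)/[(2096 + 1483)/2] = -613/1789.5 ≈ -0.3426.
%ΔP = (10.79 − 12.7)/[(12.7 + 10.79)/2] = -1.91/11.745 ≈ -0.1626.
Arc elasticity E = %ΔQ/%ΔP ≈ -0.3426/-0.1626 ≈ 2.11.
|E| > 1: supply is elastic over this range.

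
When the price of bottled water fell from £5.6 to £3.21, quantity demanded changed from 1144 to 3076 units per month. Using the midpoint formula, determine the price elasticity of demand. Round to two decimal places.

-1.69

%ΔQ = (3076 − 1144)/[(1144 + 3076)/2] = 1932/2110 ≈ 0.9156.
%ΔP = (3.21 − 5.6)/[(5.6 + 3.21)/2] = -2.39/4.405 ≈ -0.5426.
Arc elasticity E = %ΔQ/%ΔP ≈ 0.9156/-0.5426 ≈ -1.69.
|E| > 1: demand is elastic over this range.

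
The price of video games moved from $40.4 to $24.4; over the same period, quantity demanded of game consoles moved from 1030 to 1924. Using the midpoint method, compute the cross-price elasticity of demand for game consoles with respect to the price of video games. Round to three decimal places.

%ΔQ_x = (1924 − 1030)/[(1030+1924)/2] = 894/1477 ≈ 0.6053.
%ΔP_y = (24.4 − 40.4)/[(40.4+24.4)/2] ≈ -0.4938.
E_xy = 0.6053/-0.4938 ≈ -1.226.
E_xy < 0, so game consoles and video games are complements.

-1.226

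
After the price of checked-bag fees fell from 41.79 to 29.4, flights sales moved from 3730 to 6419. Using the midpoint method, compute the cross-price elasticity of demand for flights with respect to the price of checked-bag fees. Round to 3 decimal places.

-1.522

%ΔQ_x = (6419 − 3730)/[(3730+6419)/2] = 2689/5074.5 ≈ 0.5299.
%ΔP_y = (29.4 − 41.79)/[(41.79+29.4)/2] ≈ -0.3481.
E_xy = 0.5299/-0.3481 ≈ -1.522.
E_xy < 0, so flights and checked-bag fees are complements.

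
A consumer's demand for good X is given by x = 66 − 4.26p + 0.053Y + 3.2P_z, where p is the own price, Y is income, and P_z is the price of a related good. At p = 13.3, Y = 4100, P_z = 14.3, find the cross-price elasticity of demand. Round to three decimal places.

Evaluating quantity at (p, Y, P_z) gives x = 66 − 4.26(13.3) + 0.053(4100) + 3.2(14.3) = 66 − 56.658 + 217.3 + 45.76 = 272.402.
∂x/∂P_z = +3.2, so E_xy = 3.2·(14.3/272.402) ≈ 0.168.
E_xy > 0: the goods are substitutes.

0.168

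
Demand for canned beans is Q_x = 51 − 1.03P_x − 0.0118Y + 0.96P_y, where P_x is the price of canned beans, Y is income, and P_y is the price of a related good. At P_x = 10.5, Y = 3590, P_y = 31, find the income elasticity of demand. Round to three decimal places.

-1.536

Evaluating quantity at (P_x, Y, P_y) gives Q_x = 51 − 1.03(10.5) − 0.0118(3590) + 0.96(31) = 51 − 10.815 − 42.362 + 29.76 = 27.583.
∂Q_x/∂Y = −0.0118, so E_I = -0.0118·(3590/27.583) ≈ -1.536.
E_I < 0: inferior good.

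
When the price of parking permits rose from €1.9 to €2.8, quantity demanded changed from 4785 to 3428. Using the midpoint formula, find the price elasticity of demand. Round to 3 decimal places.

-0.863

%Δq = (3428 − 4785)/[(4785 + 3428)/2] = -1357/4106.5 ≈ -0.3305.
%Δp = (2.8 − 1.9)/[(1.9 + 2.8)/2] = 0.9/2.35 ≈ 0.3830.
Arc elasticity E = %Δq/%Δp ≈ -0.3305/0.3830 ≈ -0.863.
|E| < 1: demand is inelastic over this range.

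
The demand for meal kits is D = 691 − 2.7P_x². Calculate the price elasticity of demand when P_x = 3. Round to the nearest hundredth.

At P_x = 3, D = 666.7.
dD/dP_x = −2·2.7·P_x = −16.2.
Point elasticity E = (dD/dP_x)·(P_x/D) = -16.2 × 3/666.7 ≈ -0.07.
|E| < 1, so demand is inelastic at this price.

-0.07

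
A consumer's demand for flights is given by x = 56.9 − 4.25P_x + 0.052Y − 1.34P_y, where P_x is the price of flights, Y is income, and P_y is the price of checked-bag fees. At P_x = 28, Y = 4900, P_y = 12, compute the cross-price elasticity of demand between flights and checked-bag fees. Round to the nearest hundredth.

At the given point, x = 56.9 − 4.25(28) + 0.052(4900) − 1.34(12) = 56.9 − 119 + 254.8 − 16.08 = 176.62.
∂x/∂P_y = −1.34, so E_xy = -1.34·(12/176.62) ≈ -0.09.
E_xy < 0: the goods are complements.

-0.09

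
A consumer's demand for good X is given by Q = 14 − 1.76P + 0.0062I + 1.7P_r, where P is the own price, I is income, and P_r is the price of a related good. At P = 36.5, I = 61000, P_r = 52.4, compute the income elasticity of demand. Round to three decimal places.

Evaluating quantity at (P, I, P_r) gives Q = 14 − 1.76(36.5) + 0.0062(61000) + 1.7(52.4) = 14 − 64.24 + 378.2 + 89.08 = 417.04.
∂Q/∂I = +0.0062, so E_I = 0.0062·(61000/417.04) ≈ 0.907.
E_I ∈ (0,1): normal good (necessity).

0.907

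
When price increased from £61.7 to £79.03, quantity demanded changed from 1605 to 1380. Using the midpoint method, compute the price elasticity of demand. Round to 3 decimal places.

-0.612

%Δq = (1380 − 1605)/[(1605 + 1380)/2] = -225/1492.5 ≈ -0.1508.
%ΔP = (79.03 − 61.7)/[(61.7 + 79.03)/2] = 17.33/70.365 ≈ 0.2463.
Arc elasticity E = %Δq/%ΔP ≈ -0.1508/0.2463 ≈ -0.612.
|E| < 1: demand is inelastic over this range.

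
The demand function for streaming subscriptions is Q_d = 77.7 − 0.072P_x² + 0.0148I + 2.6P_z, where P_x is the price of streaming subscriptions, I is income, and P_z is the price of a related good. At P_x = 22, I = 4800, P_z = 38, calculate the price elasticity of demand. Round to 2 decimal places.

Evaluating quantity at (P_x, I, P_z) gives Q_d = 77.7 − 0.072(22)² + 0.0148(4800) + 2.6(38) = 77.7 − 34.848 + 71.04 + 98.8 = 212.692.
∂Q_d/∂P_x = −2·0.072·P_x = -3.168, so E_p = -3.168·(22/212.692) ≈ -0.33.
|E_p| < 1: demand is inelastic.

-0.33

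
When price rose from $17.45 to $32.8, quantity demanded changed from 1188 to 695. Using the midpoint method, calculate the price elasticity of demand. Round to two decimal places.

-0.86

%ΔQ = (695 − 1188)/[(1188 + 695)/2] = -493/941.5 ≈ -0.5236.
%Δp = (32.8 − 17.45)/[(17.45 + 32.8)/2] = 15.35/25.125 ≈ 0.6109.
Arc elasticity E = %ΔQ/%Δp ≈ -0.5236/0.6109 ≈ -0.86.
|E| < 1: demand is inelastic over this range.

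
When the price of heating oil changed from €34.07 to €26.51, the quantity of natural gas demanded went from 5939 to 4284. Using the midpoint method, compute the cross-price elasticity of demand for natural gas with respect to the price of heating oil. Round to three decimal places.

%ΔQ_x = (4284 − 5939)/[(5939+4284)/2] = -1655/5111.5 ≈ -0.3238.
%ΔP_y = (26.51 − 34.07)/[(34.07+26.51)/2] ≈ -0.2496.
E_xy = -0.3238/-0.2496 ≈ 1.297.
E_xy > 0, so natural gas and heating oil are substitutes.

1.297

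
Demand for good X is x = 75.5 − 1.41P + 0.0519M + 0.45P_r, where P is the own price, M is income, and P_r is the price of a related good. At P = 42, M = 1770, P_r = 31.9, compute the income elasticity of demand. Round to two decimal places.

0.75

Evaluating quantity at (P, M, P_r) gives x = 75.5 − 1.41(42) + 0.0519(1770) + 0.45(31.9) = 75.5 − 59.22 + 91.863 + 14.355 = 122.498.
∂x/∂M = +0.0519, so E_I = 0.0519·(1770/122.498) ≈ 0.75.
E_I ∈ (0,1): normal good (necessity).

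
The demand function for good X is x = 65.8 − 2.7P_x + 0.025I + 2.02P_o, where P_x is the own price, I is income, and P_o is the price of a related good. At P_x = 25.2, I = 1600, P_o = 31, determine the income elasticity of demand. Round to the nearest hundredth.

Substituting, x = 65.8 − 2.7(25.2) + 0.025(1600) + 2.02(31) = 65.8 − 68.04 + 40 + 62.62 = 100.38.
∂x/∂I = +0.025, so E_I = 0.025·(1600/100.38) ≈ 0.40.
E_I ∈ (0,1): normal good (necessity).

0.40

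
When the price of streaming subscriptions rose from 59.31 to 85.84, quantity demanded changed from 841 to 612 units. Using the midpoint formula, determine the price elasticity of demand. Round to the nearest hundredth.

-0.86

%Δq = (612 − 841)/[(841 + 612)/2] = -229/726.5 ≈ -0.3152.
%Δp = (85.84 − 59.31)/[(59.31 + 85.84)/2] = 26.53/72.575 ≈ 0.3656.
Arc elasticity E = %Δq/%Δp ≈ -0.3152/0.3656 ≈ -0.86.
|E| < 1: demand is inelastic over this range.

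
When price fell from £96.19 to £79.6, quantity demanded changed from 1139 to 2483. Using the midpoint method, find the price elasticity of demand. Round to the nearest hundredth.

%Δq = (2483 − 1139)/[(1139 + 2483)/2] = 1344/1811 ≈ 0.7421.
%Δp = (79.6 − 96.19)/[(96.19 + 79.6)/2] = -16.59/87.895 ≈ -0.1887.
Arc elasticity E = %Δq/%Δp ≈ 0.7421/-0.1887 ≈ -3.93.
|E| > 1: demand is elastic over this range.

-3.93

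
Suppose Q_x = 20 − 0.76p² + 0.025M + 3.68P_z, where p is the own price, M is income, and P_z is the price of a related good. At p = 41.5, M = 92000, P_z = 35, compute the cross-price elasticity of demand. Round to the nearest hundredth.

0.11

First evaluate Q_x: 20 − 0.76(41.5)² + 0.025(92000) + 3.68(35) = 20 − 1308.91 + 2300 + 128.8 = 1139.89.
∂Q_x/∂P_z = +3.68, so E_xy = 3.68·(35/1139.89) ≈ 0.11.
E_xy > 0: the goods are substitutes.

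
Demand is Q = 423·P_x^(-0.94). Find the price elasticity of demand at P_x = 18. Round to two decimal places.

-0.94

For a Cobb–Douglas (constant-elasticity) form Q = A·P_x^α·…, the elasticity with respect to P_x equals the exponent α at every point.
Here the exponent on P_x is -0.94, so the price elasticity of demand is -0.94.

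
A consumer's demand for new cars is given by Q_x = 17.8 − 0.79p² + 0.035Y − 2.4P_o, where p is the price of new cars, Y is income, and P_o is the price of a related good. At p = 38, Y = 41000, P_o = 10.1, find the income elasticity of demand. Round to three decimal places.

4.986

Substituting, Q_x = 17.8 − 0.79(38)² + 0.035(41000) − 2.4(10.1) = 17.8 − 1140.76 + 1435 − 24.24 = 287.8.
∂Q_x/∂Y = +0.035, so E_I = 0.035·(41000/287.8) ≈ 4.986.
E_I > 1: normal good (luxury).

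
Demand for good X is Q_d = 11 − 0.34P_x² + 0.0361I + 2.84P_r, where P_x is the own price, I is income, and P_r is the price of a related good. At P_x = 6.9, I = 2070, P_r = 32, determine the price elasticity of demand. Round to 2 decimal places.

-0.20

Q_d = 11 − 0.34(6.9)² + 0.0361(2070) + 2.84(32) = 11 − 16.1874 + 74.727 + 90.88 = 160.4196.
∂Q_d/∂P_x = −2·0.34·P_x = -4.692, so E_p = -4.692·(6.9/160.4196) ≈ -0.20.
|E_p| < 1: demand is inelastic.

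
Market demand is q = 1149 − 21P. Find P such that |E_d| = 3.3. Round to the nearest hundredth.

Set −bP/(a − bP) = −3.3 ⇒ bP = 3.3(a − bP) ⇒ bP(1+3.3) = 3.3·a.
P = 3.3·1149/(21·4.3) ≈ 41.99.

41.99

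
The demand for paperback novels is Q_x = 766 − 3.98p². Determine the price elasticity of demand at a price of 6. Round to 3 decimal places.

-0.460

At p = 6, Q_x = 622.72.
dQ_x/dp = −2·3.98·p = −47.76.
Point elasticity E = (dQ_x/dp)·(p/Q_x) = -47.76 × 6/622.72 ≈ -0.460.
|E| < 1, so demand is inelastic at this price.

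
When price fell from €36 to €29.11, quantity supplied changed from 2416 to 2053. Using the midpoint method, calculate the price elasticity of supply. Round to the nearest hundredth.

%Δq = (2053 − 2416)/[(2416 + 2053)/2] = -363/2234.5 ≈ -0.1625.
%Δp = (29.11 − 36)/[(36 + 29.11)/2] = -6.89/32.555 ≈ -0.2116.
Arc elasticity E = %Δq/%Δp ≈ -0.1625/-0.2116 ≈ 0.77.
|E| < 1: supply is inelastic over this range.

0.77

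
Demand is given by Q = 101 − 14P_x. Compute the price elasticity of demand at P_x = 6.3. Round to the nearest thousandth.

At P_x = 6.3, Q = 12.8.
dQ/dP_x = −14.
Point elasticity E = (dQ/dP_x)·(P_x/Q) = -14 × 6.3/12.8 ≈ -6.891.
|E| > 1, so demand is elastic at this price.

-6.891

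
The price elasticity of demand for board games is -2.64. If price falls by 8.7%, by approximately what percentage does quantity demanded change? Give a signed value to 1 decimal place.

23.0

%ΔQ ≈ E × %ΔP = (-2.64) × (-8.7%) ≈ 23.0%.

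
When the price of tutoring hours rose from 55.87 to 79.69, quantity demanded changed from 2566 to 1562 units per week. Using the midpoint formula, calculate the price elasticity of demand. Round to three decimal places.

%ΔQ = (1562 − 2566)/[(2566 + 1562)/2] = -1004/2064 ≈ -0.4864.
%Δp = (79.69 − 55.87)/[(55.87 + 79.69)/2] = 23.82/67.78 ≈ 0.3514.
Arc elasticity E = %ΔQ/%Δp ≈ -0.4864/0.3514 ≈ -1.384.
|E| > 1: demand is elastic over this range.

-1.384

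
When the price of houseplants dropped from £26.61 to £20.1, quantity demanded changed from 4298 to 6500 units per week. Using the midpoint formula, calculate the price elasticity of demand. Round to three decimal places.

%Δq = (6500 − 4298)/[(4298 + 6500)/2] = 2202/5399 ≈ 0.4079.
%ΔP = (20.1 − 26.61)/[(26.61 + 20.1)/2] = -6.51/23.355 ≈ -0.2787.
Arc elasticity E = %Δq/%ΔP ≈ 0.4079/-0.2787 ≈ -1.463.
|E| > 1: demand is elastic over this range.

-1.463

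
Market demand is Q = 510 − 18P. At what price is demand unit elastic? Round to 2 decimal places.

14.17

For linear demand Q = a − bP, E = −bP/(a − bP). |E| = 1 ⇒ bP = a − bP ⇒ P = a/(2b).
P = 510/(2·18) ≈ 14.17.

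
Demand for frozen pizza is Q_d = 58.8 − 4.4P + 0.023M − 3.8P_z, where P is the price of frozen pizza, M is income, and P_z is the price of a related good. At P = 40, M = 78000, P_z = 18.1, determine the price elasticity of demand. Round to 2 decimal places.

First evaluate Q_d: 58.8 − 4.4(40) + 0.023(78000) − 3.8(18.1) = 58.8 − 176 + 1794 − 68.78 = 1608.02.
∂Q_d/∂P = −4.4, so E_p = (−4.4)·(40/1608.02) ≈ -0.11.
|E_p| < 1: demand is inelastic.

-0.11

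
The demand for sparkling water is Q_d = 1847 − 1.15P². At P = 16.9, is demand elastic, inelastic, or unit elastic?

At P = 16.9, Q_d = 1518.5485.
dQ_d/dP = −2·1.15·P = −38.87.
Point elasticity E = (dQ_d/dP)·(P/Q_d) = -38.87 × 16.9/1518.5485 ≈ -0.433.
|E| ≈ 0.433 < 1, so demand is inelastic.

inelastic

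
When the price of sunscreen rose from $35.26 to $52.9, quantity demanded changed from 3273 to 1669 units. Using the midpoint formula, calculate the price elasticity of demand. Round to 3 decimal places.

%Δq = (1669 − 3273)/[(3273 + 1669)/2] = -1604/2471 ≈ -0.6491.
%ΔP = (52.9 − 35.26)/[(35.26 + 52.9)/2] = 17.64/44.08 ≈ 0.4002.
Arc elasticity E = %Δq/%ΔP ≈ -0.6491/0.4002 ≈ -1.622.
|E| > 1: demand is elastic over this range.

-1.622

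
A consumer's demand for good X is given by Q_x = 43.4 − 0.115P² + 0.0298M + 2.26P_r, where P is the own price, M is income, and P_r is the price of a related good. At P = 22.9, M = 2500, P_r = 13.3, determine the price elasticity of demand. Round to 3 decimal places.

Evaluating quantity at (P, M, P_r) gives Q_x = 43.4 − 0.115(22.9)² + 0.0298(2500) + 2.26(13.3) = 43.4 − 60.3072 + 74.5 + 30.058 = 87.6509.
∂Q_x/∂P = −2·0.115·P = -5.267, so E_p = -5.267·(22.9/87.6509) ≈ -1.376.
|E_p| > 1: demand is elastic.

-1.376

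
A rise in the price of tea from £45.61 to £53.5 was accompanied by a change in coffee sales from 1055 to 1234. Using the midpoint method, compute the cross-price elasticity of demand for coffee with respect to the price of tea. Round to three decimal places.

0.982

%ΔQ_x = (1234 − 1055)/[(1055+1234)/2] = 179/1144.5 ≈ 0.1564.
%ΔP_y = (53.5 − 45.61)/[(45.61+53.5)/2] ≈ 0.1592.
E_xy = 0.1564/0.1592 ≈ 0.982.
E_xy > 0, so coffee and tea are substitutes.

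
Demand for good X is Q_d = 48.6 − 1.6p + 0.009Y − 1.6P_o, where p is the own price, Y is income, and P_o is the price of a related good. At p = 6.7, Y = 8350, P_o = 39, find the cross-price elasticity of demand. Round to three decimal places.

Evaluating quantity at (p, Y, P_o) gives Q_d = 48.6 − 1.6(6.7) + 0.009(8350) − 1.6(39) = 48.6 − 10.72 + 75.15 − 62.4 = 50.63.
∂Q_d/∂P_o = −1.6, so E_xy = -1.6·(39/50.63) ≈ -1.232.
E_xy < 0: the goods are complements.

-1.232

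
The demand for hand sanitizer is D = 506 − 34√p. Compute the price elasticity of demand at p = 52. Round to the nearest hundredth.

-0.47

At p = 52, D = 260.8225.
dD/dp = −34/(2√p) = −34/(2·7.2111).
Point elasticity E = (dD/dp)·(p/D) = -2.3575 × 52/260.8225 ≈ -0.47.
|E| < 1, so demand is inelastic at this price.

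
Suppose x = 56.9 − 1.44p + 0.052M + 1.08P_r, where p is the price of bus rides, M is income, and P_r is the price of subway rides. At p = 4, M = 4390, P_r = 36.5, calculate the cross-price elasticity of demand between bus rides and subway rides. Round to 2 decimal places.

x = 56.9 − 1.44(4) + 0.052(4390) + 1.08(36.5) = 56.9 − 5.76 + 228.28 + 39.42 = 318.84.
∂x/∂P_r = +1.08, so E_xy = 1.08·(36.5/318.84) ≈ 0.12.
E_xy > 0: the goods are substitutes.

0.12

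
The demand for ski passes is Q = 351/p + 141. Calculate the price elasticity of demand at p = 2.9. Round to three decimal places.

-0.462

At p = 2.9, Q = 262.0345.
dQ/dp = −351/p² = −41.736.
Point elasticity E = (dQ/dp)·(p/Q) = -41.736 × 2.9/262.0345 ≈ -0.462.
|E| < 1, so demand is inelastic at this price.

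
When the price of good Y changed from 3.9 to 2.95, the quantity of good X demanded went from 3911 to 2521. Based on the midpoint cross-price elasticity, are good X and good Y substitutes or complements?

%ΔQ_x = (2521 − 3911)/[(3911+2521)/2] = -1390/3216 ≈ -0.4322.
%ΔP_y = (2.95 − 3.9)/[(3.9+2.95)/2] ≈ -0.2774.
E_xy = -0.4322/-0.2774 ≈ 1.558.
E_xy > 0, so the goods are substitutes.

substitutes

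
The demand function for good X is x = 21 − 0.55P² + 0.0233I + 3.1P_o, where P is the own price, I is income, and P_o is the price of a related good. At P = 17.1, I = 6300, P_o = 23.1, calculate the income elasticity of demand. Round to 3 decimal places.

1.868

Evaluating quantity at (P, I, P_o) gives x = 21 − 0.55(17.1)² + 0.0233(6300) + 3.1(23.1) = 21 − 160.8255 + 146.79 + 71.61 = 78.5745.
∂x/∂I = +0.0233, so E_I = 0.0233·(6300/78.5745) ≈ 1.868.
E_I > 1: normal good (luxury).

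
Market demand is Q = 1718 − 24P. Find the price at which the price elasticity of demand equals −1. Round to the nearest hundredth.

For linear demand Q = a − bP, E = −bP/(a − bP). |E| = 1 ⇒ bP = a − bP ⇒ P = a/(2b).
P = 1718/(2·24) ≈ 35.79.

35.79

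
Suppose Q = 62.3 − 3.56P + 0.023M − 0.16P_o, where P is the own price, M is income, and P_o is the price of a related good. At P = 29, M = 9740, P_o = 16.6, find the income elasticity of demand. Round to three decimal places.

1.242

At the given point, Q = 62.3 − 3.56(29) + 0.023(9740) − 0.16(16.6) = 62.3 − 103.24 + 224.02 − 2.656 = 180.424.
∂Q/∂M = +0.023, so E_I = 0.023·(9740/180.424) ≈ 1.242.
E_I > 1: normal good (luxury).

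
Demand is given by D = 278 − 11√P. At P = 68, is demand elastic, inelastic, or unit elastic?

At P = 68, D = 187.2917.
dD/dP = −11/(2√P) = −11/(2·8.2462).
Point elasticity E = (dD/dP)·(P/D) = -0.667 × 68/187.2917 ≈ -0.242.
|E| ≈ 0.242 < 1, so demand is inelastic.

inelastic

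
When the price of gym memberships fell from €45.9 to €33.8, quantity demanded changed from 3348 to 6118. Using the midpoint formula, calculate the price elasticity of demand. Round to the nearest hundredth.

-1.93

%Δq = (6118 − 3348)/[(3348 + 6118)/2] = 2770/4733 ≈ 0.5853.
%Δp = (33.8 − 45.9)/[(45.9 + 33.8)/2] = -12.1/39.85 ≈ -0.3036.
Arc elasticity E = %Δq/%Δp ≈ 0.5853/-0.3036 ≈ -1.93.
|E| > 1: demand is elastic over this range.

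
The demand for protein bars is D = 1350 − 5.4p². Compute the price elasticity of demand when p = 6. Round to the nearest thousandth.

At p = 6, D = 1155.6.
dD/dp = −2·5.4·p = −64.8.
Point elasticity E = (dD/dp)·(p/D) = -64.8 × 6/1155.6 ≈ -0.336.
|E| < 1, so demand is inelastic at this price.

-0.336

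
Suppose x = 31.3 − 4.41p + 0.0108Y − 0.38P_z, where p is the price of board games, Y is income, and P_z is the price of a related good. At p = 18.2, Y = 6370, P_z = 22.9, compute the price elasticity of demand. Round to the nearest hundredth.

x = 31.3 − 4.41(18.2) + 0.0108(6370) − 0.38(22.9) = 31.3 − 80.262 + 68.796 − 8.702 = 11.132.
∂x/∂p = −4.41, so E_p = (−4.41)·(18.2/11.132) ≈ -7.21.
|E_p| > 1: demand is elastic.

-7.21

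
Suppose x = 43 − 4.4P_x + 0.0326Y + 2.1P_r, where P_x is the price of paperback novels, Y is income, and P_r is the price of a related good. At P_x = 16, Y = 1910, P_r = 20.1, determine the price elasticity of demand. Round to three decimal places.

-0.913

At the given point, x = 43 − 4.4(16) + 0.0326(1910) + 2.1(20.1) = 43 − 70.4 + 62.266 + 42.21 = 77.076.
∂x/∂P_x = −4.4, so E_p = (−4.4)·(16/77.076) ≈ -0.913.
|E_p| < 1: demand is inelastic.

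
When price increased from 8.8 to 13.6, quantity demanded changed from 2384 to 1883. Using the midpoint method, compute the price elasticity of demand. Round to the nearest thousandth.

-0.548

%Δq = (1883 − 2384)/[(2384 + 1883)/2] = -501/2133.5 ≈ -0.2348.
%Δp = (13.6 − 8.8)/[(8.8 + 13.6)/2] = 4.8/11.2 ≈ 0.4286.
Arc elasticity E = %Δq/%Δp ≈ -0.2348/0.4286 ≈ -0.548.
|E| < 1: demand is inelastic over this range.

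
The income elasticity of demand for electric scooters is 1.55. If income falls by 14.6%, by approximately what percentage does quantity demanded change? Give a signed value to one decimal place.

-22.6

%ΔQ ≈ E × %ΔI = (1.55) × (-14.6%) ≈ -22.6%.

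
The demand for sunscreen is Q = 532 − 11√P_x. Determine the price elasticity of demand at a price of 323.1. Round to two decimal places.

At P_x = 323.1, Q = 334.2752.
dQ/dP_x = −11/(2√P_x) = −11/(2·17.975).
Point elasticity E = (dQ/dP_x)·(P_x/Q) = -0.306 × 323.1/334.2752 ≈ -0.30.
|E| < 1, so demand is inelastic at this price.

-0.30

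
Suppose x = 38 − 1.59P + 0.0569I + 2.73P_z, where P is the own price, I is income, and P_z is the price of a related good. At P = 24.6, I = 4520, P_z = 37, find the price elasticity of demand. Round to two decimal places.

Substituting, x = 38 − 1.59(24.6) + 0.0569(4520) + 2.73(37) = 38 − 39.114 + 257.188 + 101.01 = 357.084.
∂x/∂P = −1.59, so E_p = (−1.59)·(24.6/357.084) ≈ -0.11.
|E_p| < 1: demand is inelastic.

-0.11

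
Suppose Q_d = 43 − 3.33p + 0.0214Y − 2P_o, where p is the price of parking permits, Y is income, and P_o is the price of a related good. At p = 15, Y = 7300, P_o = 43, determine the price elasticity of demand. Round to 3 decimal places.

-0.789

First evaluate Q_d: 43 − 3.33(15) + 0.0214(7300) − 2(43) = 43 − 49.95 + 156.22 − 86 = 63.27.
∂Q_d/∂p = −3.33, so E_p = (−3.33)·(15/63.27) ≈ -0.789.
|E_p| < 1: demand is inelastic.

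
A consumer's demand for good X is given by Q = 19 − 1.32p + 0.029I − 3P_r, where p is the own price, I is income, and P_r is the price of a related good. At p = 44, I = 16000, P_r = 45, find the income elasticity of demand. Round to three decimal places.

At the given point, Q = 19 − 1.32(44) + 0.029(16000) − 3(45) = 19 − 58.08 + 464 − 135 = 289.92.
∂Q/∂I = +0.029, so E_I = 0.029·(16000/289.92) ≈ 1.600.
E_I > 1: normal good (luxury).

1.600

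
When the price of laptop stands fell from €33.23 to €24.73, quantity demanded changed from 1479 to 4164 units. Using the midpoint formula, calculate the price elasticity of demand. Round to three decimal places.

-3.244

%Δq = (4164 − 1479)/[(1479 + 4164)/2] = 2685/2821.5 ≈ 0.9516.
%ΔP = (24.73 − 33.23)/[(33.23 + 24.73)/2] = -8.5/28.98 ≈ -0.2933.
Arc elasticity E = %Δq/%ΔP ≈ 0.9516/-0.2933 ≈ -3.244.
|E| > 1: demand is elastic over this range.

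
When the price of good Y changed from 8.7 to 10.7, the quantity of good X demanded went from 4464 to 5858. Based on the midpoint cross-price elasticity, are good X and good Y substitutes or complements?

%ΔQ_x = (5858 − 4464)/[(4464+5858)/2] = 1394/5161 ≈ 0.2701.
%ΔP_y = (10.7 − 8.7)/[(8.7+10.7)/2] ≈ 0.2062.
E_xy = 0.2701/0.2062 ≈ 1.310.
E_xy > 0, so the goods are substitutes.

substitutes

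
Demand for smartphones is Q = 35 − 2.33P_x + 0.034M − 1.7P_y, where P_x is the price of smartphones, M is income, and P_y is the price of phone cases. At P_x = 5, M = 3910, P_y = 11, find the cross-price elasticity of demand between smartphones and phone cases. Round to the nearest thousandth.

-0.136

Q = 35 − 2.33(5) + 0.034(3910) − 1.7(11) = 35 − 11.65 + 132.94 − 18.7 = 137.59.
∂Q/∂P_y = −1.7, so E_xy = -1.7·(11/137.59) ≈ -0.136.
E_xy < 0: the goods are complements.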